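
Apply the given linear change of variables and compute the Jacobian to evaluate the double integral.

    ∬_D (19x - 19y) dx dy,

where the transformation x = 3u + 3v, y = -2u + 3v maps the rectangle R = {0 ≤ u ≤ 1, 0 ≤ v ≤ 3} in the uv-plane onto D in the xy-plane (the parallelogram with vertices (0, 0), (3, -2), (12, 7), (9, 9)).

Compute the Jacobian determinant of (x, y) with respect to (u, v):

    ∂(x,y)/∂(u,v) = | 3  3 | = (3)(3) - (3)(-2) = 15.
                   | -2  3 |

Its absolute value is |J| = 15 (the area scaling factor).

Substituting x = 3u + 3v, y = -2u + 3v into the integrand,

    19x - 19y → 95u,

so the integral becomes

    ∬_R (95u) · |J| du dv = ∫_0^1 ∫_0^3 (1425u) dv du.

Inner (v): 4275u.
Outer (u): 4275/2.

Therefore ∬_D (19x - 19y) dx dy = 4275/2.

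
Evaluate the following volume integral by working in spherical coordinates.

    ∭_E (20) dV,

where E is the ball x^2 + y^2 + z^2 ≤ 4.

In spherical coordinates, x = ρ sin(φ) cos(θ), y = ρ sin(φ) sin(θ), z = ρ cos(φ), and dV = ρ^2 sin(φ) dρ dφ dθ.

The integrand becomes 20, so

    ∭_E (20) dV = ∫_{0}^{2π} ∫_{0}^{π} ∫_{0}^{2} (20) · ρ^2 sin(φ) dρ dφ dθ.

Inner (ρ): 160sin(φ)/3.
Middle (φ): 320/3.
Outer (θ): 640π/3.

Therefore the triple integral equals 640π/3.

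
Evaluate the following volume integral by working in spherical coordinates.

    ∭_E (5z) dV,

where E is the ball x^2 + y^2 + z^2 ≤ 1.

In spherical coordinates, x = ρ sin(φ) cos(θ), y = ρ sin(φ) sin(θ), z = ρ cos(φ), and dV = ρ^2 sin(φ) dρ dφ dθ.

The integrand becomes 5ρ cos(φ), so

    ∭_E (5z) dV = ∫_{0}^{2π} ∫_{0}^{π} ∫_{0}^{1} (5ρ cos(φ)) · ρ^2 sin(φ) dρ dφ dθ.

Inner (ρ): 5sin(2φ)/8.
Middle (φ): 0.
Outer (θ): 0.

Therefore the triple integral equals 0.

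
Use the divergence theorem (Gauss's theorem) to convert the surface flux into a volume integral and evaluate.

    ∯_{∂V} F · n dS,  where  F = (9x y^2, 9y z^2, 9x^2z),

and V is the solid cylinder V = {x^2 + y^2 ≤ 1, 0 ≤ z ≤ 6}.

By the divergence theorem,

    ∯_{∂V} F · n dS = ∭_V (∇ · F) dV.

Compute the divergence:
    ∇ · F = ∂F_x/∂x + ∂F_y/∂y + ∂F_z/∂z = 9y^2 + 9z^2 + 9x^2 = 9x^2 + 9y^2 + 9z^2.

In cylindrical coordinates, x = r cos(θ), y = r sin(θ), z = z, dV = r dr dθ dz, with 0 ≤ r ≤ 1, 0 ≤ θ ≤ 2π, 0 ≤ z ≤ 6.

The integrand, after substitution and multiplying by the volume element, becomes (9r^2 + 9z^2) · r, so

    ∭_V (∇·F) dV = ∫_0^{2π} ∫_0^{1} ∫_0^{6} (9r^2 + 9z^2) · r dz dr dθ.

Inner (z from 0 to 6): 54r (r^2 + 12).
Middle (r from 0 to 1): 675/2.
Outer (θ from 0 to 2π): 675π.

Therefore ∯_{∂V} F · n dS = 675π.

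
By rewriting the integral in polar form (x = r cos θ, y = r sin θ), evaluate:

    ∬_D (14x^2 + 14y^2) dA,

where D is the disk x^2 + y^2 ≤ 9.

The region D is 0 ≤ r ≤ 3, 0 ≤ θ ≤ 2π in polar coordinates, where x = r cos(θ), y = r sin(θ), and dA = r dr dθ.

Under the substitution, the integrand becomes 14r^2, so

    ∬_D (14x^2 + 14y^2) dA = ∫_{0}^{2π} ∫_{0}^{3} (14r^2) · r dr dθ.

Inner integral (in r): ∫_{0}^{3} (14r^2) · r dr = 567/2.

Outer integral (in θ): ∫_{0}^{2π} (567/2) dθ = 567π.

Therefore ∬_D (14x^2 + 14y^2) dA = 567π.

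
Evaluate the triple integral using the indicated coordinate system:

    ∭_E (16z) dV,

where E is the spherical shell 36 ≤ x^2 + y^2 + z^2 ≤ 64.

In spherical coordinates, x = ρ sin(φ) cos(θ), y = ρ sin(φ) sin(θ), z = ρ cos(φ), and dV = ρ^2 sin(φ) dρ dφ dθ.

The integrand becomes 16ρ cos(φ), so

    ∭_E (16z) dV = ∫_{0}^{2π} ∫_{0}^{π} ∫_{6}^{8} (16ρ cos(φ)) · ρ^2 sin(φ) dρ dφ dθ.

Inner (ρ): 5600sin(2φ).
Middle (φ): 0.
Outer (θ): 0.

Therefore the triple integral equals 0.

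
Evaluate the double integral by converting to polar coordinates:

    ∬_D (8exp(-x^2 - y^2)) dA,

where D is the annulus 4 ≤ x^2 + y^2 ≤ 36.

The region D is 2 ≤ r ≤ 6, 0 ≤ θ ≤ 2π in polar coordinates, where x = r cos(θ), y = r sin(θ), and dA = r dr dθ.

Under the substitution, the integrand becomes 8exp(-r^2), so

    ∬_D (8exp(-x^2 - y^2)) dA = ∫_{0}^{2π} ∫_{2}^{6} (8exp(-r^2)) · r dr dθ.

Inner integral (in r): ∫_{2}^{6} (8exp(-r^2)) · r dr = -(4 - 4exp(32))exp(-36).

Outer integral (in θ): ∫_{0}^{2π} (-(4 - 4exp(32))exp(-36)) dθ = -8π (1 - exp(32))exp(-36).

Therefore ∬_D (8exp(-x^2 - y^2)) dA = -8π (1 - exp(32))exp(-36).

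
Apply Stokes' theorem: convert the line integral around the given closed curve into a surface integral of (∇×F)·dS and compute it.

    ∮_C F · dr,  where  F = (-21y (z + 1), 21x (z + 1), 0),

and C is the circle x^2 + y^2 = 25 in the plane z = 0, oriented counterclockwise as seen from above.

Let S be the flat disk x^2 + y^2 ≤ 25 in the plane z = 0, with upward unit normal n̂ = ẑ. By Stokes' theorem,

    ∮_C F · dr = ∬_S (∇ × F) · n̂ dS = ∬_D (curl F)_z dA,

where D is the disk x^2 + y^2 ≤ 25.

Compute the curl of F = (-21y (z + 1), 21x (z + 1), 0):
    (∇ × F)_x = ∂F_z/∂y - ∂F_y/∂z = -21x,
    (∇ × F)_y = ∂F_x/∂z - ∂F_z/∂x = -21y,
    (∇ × F)_z = ∂F_y/∂x - ∂F_x/∂y = 42z + 42.

On z = 0, (curl F)_z = 42.

Convert to polar (x = r cos θ, y = r sin θ, dA = r dr dθ); the integrand becomes 42, so

    ∬_D (curl F)_z dA = ∫_0^{2π} ∫_0^{5} (42) · r dr dθ.

Inner (r from 0 to 5): 525.
Outer (θ from 0 to 2π): 1050π.

Therefore ∮_C F · dr = 1050π.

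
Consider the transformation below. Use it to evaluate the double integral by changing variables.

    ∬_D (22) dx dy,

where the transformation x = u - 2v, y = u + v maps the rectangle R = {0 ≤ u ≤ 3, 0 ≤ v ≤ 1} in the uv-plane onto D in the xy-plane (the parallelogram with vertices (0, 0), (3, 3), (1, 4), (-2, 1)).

Compute the Jacobian determinant of (x, y) with respect to (u, v):

    ∂(x,y)/∂(u,v) = | 1  -2 | = (1)(1) - (-2)(1) = 3.
                   | 1  1 |

Its absolute value is |J| = 3 (the area scaling factor).

Substituting x = u - 2v, y = u + v into the integrand,

    22 → 22,

so the integral becomes

    ∬_R (22) · |J| du dv = ∫_0^3 ∫_0^1 (66) dv du.

Inner (v): 66.
Outer (u): 198.

Therefore ∬_D (22) dx dy = 198.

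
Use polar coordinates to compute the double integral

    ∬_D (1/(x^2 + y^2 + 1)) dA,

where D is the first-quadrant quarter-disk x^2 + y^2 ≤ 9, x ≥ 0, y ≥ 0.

The region D is 0 ≤ r ≤ 3, 0 ≤ θ ≤ π/2 in polar coordinates, where x = r cos(θ), y = r sin(θ), and dA = r dr dθ.

Under the substitution, the integrand becomes 1/(r^2 + 1), so

    ∬_D (1/(x^2 + y^2 + 1)) dA = ∫_{0}^{π/2} ∫_{0}^{3} (1/(r^2 + 1)) · r dr dθ.

Inner integral (in r): ∫_{0}^{3} (1/(r^2 + 1)) · r dr = log(10)/2.

Outer integral (in θ): ∫_{0}^{π/2} (log(10)/2) dθ = π log(10)/4.

Therefore ∬_D (1/(x^2 + y^2 + 1)) dA = π log(10)/4.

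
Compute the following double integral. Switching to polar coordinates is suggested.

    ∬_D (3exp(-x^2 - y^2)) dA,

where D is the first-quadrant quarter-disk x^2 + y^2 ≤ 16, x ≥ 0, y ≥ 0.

The region D is 0 ≤ r ≤ 4, 0 ≤ θ ≤ π/2 in polar coordinates, where x = r cos(θ), y = r sin(θ), and dA = r dr dθ.

Under the substitution, the integrand becomes 3exp(-r^2), so

    ∬_D (3exp(-x^2 - y^2)) dA = ∫_{0}^{π/2} ∫_{0}^{4} (3exp(-r^2)) · r dr dθ.

Inner integral (in r): ∫_{0}^{4} (3exp(-r^2)) · r dr = 3/2 - 3exp(-16)/2.

Outer integral (in θ): ∫_{0}^{π/2} (3/2 - 3exp(-16)/2) dθ = -3π (1 - exp(16))exp(-16)/4.

Therefore ∬_D (3exp(-x^2 - y^2)) dA = -3π (1 - exp(16))exp(-16)/4.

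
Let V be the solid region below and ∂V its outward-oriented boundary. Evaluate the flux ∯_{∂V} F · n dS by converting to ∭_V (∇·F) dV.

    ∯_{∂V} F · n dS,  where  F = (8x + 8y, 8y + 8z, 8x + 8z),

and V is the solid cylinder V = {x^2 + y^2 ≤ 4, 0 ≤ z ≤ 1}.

By the divergence theorem,

    ∯_{∂V} F · n dS = ∭_V (∇ · F) dV.

Compute the divergence:
    ∇ · F = ∂F_x/∂x + ∂F_y/∂y + ∂F_z/∂z = 8 + 8 + 8 = 24.

In cylindrical coordinates, x = r cos(θ), y = r sin(θ), z = z, dV = r dr dθ dz, with 0 ≤ r ≤ 2, 0 ≤ θ ≤ 2π, 0 ≤ z ≤ 1.

The integrand, after substitution and multiplying by the volume element, becomes (24) · r, so

    ∭_V (∇·F) dV = ∫_0^{2π} ∫_0^{2} ∫_0^{1} (24) · r dz dr dθ.

Inner (z from 0 to 1): 24r.
Middle (r from 0 to 2): 48.
Outer (θ from 0 to 2π): 96π.

Therefore ∯_{∂V} F · n dS = 96π.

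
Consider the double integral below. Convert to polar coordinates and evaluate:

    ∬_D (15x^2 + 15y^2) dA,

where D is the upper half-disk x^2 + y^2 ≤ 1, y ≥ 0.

The region D is 0 ≤ r ≤ 1, 0 ≤ θ ≤ π in polar coordinates, where x = r cos(θ), y = r sin(θ), and dA = r dr dθ.

Under the substitution, the integrand becomes 15r^2, so

    ∬_D (15x^2 + 15y^2) dA = ∫_{0}^{π} ∫_{0}^{1} (15r^2) · r dr dθ.

Inner integral (in r): ∫_{0}^{1} (15r^2) · r dr = 15/4.

Outer integral (in θ): ∫_{0}^{π} (15/4) dθ = 15π/4.

Therefore ∬_D (15x^2 + 15y^2) dA = 15π/4.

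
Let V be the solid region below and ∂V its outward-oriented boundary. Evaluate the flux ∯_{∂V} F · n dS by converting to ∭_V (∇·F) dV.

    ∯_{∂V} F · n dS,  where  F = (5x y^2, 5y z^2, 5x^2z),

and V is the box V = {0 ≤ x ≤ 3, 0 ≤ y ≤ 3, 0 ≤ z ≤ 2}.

By the divergence theorem,

    ∯_{∂V} F · n dS = ∭_V (∇ · F) dV.

Compute the divergence:
    ∇ · F = ∂F_x/∂x + ∂F_y/∂y + ∂F_z/∂z = 5y^2 + 5z^2 + 5x^2 = 5x^2 + 5y^2 + 5z^2.

V is a rectangular box, so dV = dx dy dz with 0 ≤ x ≤ 3, 0 ≤ y ≤ 3, 0 ≤ z ≤ 2.

Integrate (5x^2 + 5y^2 + 5z^2) over V as an iterated integral:

    ∭_V (∇·F) dV = ∫_0^{3} ∫_0^{3} ∫_0^{2} (5x^2 + 5y^2 + 5z^2) dz dy dx.

Inner (z from 0 to 2): 10x^2 + 10y^2 + 40/3.
Middle (y from 0 to 3): 30x^2 + 130.
Outer (x from 0 to 3): 660.

Therefore ∯_{∂V} F · n dS = 660.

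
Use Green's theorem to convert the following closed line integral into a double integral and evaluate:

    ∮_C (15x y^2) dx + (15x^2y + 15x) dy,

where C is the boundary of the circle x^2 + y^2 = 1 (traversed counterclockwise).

Green's theorem converts the closed line integral into a double integral over the enclosed region D:

    ∮_C P dx + Q dy = ∬_D (∂Q/∂x - ∂P/∂y) dA.

Here P = 15x y^2, Q = 15x^2y + 15x, so

    ∂Q/∂x = 30x y + 15,    ∂P/∂y = 30x y,
    ∂Q/∂x - ∂P/∂y = 15.

D is the region x^2 + y^2 ≤ 1. Evaluating the double integral:

In polar coordinates (x = r cos θ, y = r sin θ, dA = r dr dθ) the integrand becomes 15, so

    ∬_D (15) dA = ∫_0^{2π} ∫_0^{1} (15) · r dr dθ.

Inner (r from 0 to 1): 15/2.
Outer (θ from 0 to 2π): 15π.

Therefore ∮_C P dx + Q dy = 15π.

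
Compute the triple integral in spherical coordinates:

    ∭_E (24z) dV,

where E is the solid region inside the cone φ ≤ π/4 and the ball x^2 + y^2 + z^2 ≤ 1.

In spherical coordinates, x = ρ sin(φ) cos(θ), y = ρ sin(φ) sin(θ), z = ρ cos(φ), and dV = ρ^2 sin(φ) dρ dφ dθ.

The integrand becomes 24ρ cos(φ), so

    ∭_E (24z) dV = ∫_{0}^{2π} ∫_{0}^{π/4} ∫_{0}^{1} (24ρ cos(φ)) · ρ^2 sin(φ) dρ dφ dθ.

Inner (ρ): 3sin(2φ).
Middle (φ): 3/2.
Outer (θ): 3π.

Therefore the triple integral equals 3π.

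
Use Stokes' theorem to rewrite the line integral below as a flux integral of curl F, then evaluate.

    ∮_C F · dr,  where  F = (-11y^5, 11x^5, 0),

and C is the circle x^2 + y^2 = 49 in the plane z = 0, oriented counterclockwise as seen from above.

Let S be the flat disk x^2 + y^2 ≤ 49 in the plane z = 0, with upward unit normal n̂ = ẑ. By Stokes' theorem,

    ∮_C F · dr = ∬_S (∇ × F) · n̂ dS = ∬_D (curl F)_z dA,

where D is the disk x^2 + y^2 ≤ 49.

Compute the curl of F = (-11y^5, 11x^5, 0):
    (∇ × F)_x = ∂F_z/∂y - ∂F_y/∂z = 0,
    (∇ × F)_y = ∂F_x/∂z - ∂F_z/∂x = 0,
    (∇ × F)_z = ∂F_y/∂x - ∂F_x/∂y = 55x^4 + 55y^4.

On z = 0, (curl F)_z = 55x^4 + 55y^4.

Convert to polar (x = r cos θ, y = r sin θ, dA = r dr dθ); the integrand becomes 55r^4(sin(θ)^4 + cos(θ)^4), so

    ∬_D (curl F)_z dA = ∫_0^{2π} ∫_0^{7} (55r^4(sin(θ)^4 + cos(θ)^4)) · r dr dθ.

Inner (r from 0 to 7): 6470695sin(θ)^4/6 + 6470695cos(θ)^4/6.
Outer (θ from 0 to 2π): 6470695π/4.

Therefore ∮_C F · dr = 6470695π/4.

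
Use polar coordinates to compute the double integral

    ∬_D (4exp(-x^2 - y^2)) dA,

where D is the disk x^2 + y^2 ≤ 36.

The region D is 0 ≤ r ≤ 6, 0 ≤ θ ≤ 2π in polar coordinates, where x = r cos(θ), y = r sin(θ), and dA = r dr dθ.

Under the substitution, the integrand becomes 4exp(-r^2), so

    ∬_D (4exp(-x^2 - y^2)) dA = ∫_{0}^{2π} ∫_{0}^{6} (4exp(-r^2)) · r dr dθ.

Inner integral (in r): ∫_{0}^{6} (4exp(-r^2)) · r dr = 2 - 2exp(-36).

Outer integral (in θ): ∫_{0}^{2π} (2 - 2exp(-36)) dθ = -4π exp(-36) + 4π.

Therefore ∬_D (4exp(-x^2 - y^2)) dA = -4π exp(-36) + 4π.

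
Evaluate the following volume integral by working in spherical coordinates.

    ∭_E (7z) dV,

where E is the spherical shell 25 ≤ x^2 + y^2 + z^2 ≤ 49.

In spherical coordinates, x = ρ sin(φ) cos(θ), y = ρ sin(φ) sin(θ), z = ρ cos(φ), and dV = ρ^2 sin(φ) dρ dφ dθ.

The integrand becomes 7ρ cos(φ), so

    ∭_E (7z) dV = ∫_{0}^{2π} ∫_{0}^{π} ∫_{5}^{7} (7ρ cos(φ)) · ρ^2 sin(φ) dρ dφ dθ.

Inner (ρ): 1554sin(2φ).
Middle (φ): 0.
Outer (θ): 0.

Therefore the triple integral equals 0.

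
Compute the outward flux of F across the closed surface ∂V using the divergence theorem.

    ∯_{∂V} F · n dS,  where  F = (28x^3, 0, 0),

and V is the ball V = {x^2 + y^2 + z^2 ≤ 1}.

By the divergence theorem,

    ∯_{∂V} F · n dS = ∭_V (∇ · F) dV.

Compute the divergence:
    ∇ · F = ∂F_x/∂x + ∂F_y/∂y + ∂F_z/∂z = 84x^2 + 0 + 0 = 84x^2.

In spherical coordinates, x = ρ sin(φ) cos(θ), y = ρ sin(φ) sin(θ), z = ρ cos(φ), dV = ρ^2 sin(φ) dρ dφ dθ, with 0 ≤ ρ ≤ 1, 0 ≤ φ ≤ π, 0 ≤ θ ≤ 2π.

The integrand, after substitution and multiplying by the volume element, becomes (84ρ^2sin(φ)^2cos(θ)^2) · ρ^2 sin(φ), so

    ∭_V (∇·F) dV = ∫_0^{2π} ∫_0^{π} ∫_0^{1} (84ρ^2sin(φ)^2cos(θ)^2) · ρ^2 sin(φ) dρ dφ dθ.

Inner (ρ from 0 to 1): 84sin(φ)^3cos(θ)^2/5.
Middle (φ from 0 to π): 112cos(θ)^2/5.
Outer (θ from 0 to 2π): 112π/5.

Therefore ∯_{∂V} F · n dS = 112π/5.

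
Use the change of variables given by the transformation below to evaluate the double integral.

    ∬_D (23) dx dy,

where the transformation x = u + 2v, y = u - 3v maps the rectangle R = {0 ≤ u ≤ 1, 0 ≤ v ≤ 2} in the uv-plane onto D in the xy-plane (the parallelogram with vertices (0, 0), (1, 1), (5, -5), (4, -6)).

Compute the Jacobian determinant of (x, y) with respect to (u, v):

    ∂(x,y)/∂(u,v) = | 1  2 | = (1)(-3) - (2)(1) = -5.
                   | 1  -3 |

Its absolute value is |J| = 5 (the area scaling factor).

Substituting x = u + 2v, y = u - 3v into the integrand,

    23 → 23,

so the integral becomes

    ∬_R (23) · |J| du dv = ∫_0^1 ∫_0^2 (115) dv du.

Inner (v): 230.
Outer (u): 230.

Therefore ∬_D (23) dx dy = 230.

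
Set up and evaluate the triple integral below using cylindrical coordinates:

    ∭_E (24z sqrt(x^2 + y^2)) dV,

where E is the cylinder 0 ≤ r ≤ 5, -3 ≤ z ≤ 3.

In cylindrical coordinates, x = r cos(θ), y = r sin(θ), z = z, and dV = r dr dθ dz.

The integrand becomes 24r z, so

    ∭_E (24z sqrt(x^2 + y^2)) dV = ∫_{0}^{2π} ∫_{0}^{5} ∫_{-3}^{3} (24r z) · r dz dr dθ.

Inner (z): 0.
Middle (r from 0 to 5): 0.
Outer (θ): 0.

Therefore the triple integral equals 0.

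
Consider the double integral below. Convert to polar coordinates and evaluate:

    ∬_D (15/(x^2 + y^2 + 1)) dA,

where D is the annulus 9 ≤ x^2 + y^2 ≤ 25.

The region D is 3 ≤ r ≤ 5, 0 ≤ θ ≤ 2π in polar coordinates, where x = r cos(θ), y = r sin(θ), and dA = r dr dθ.

Under the substitution, the integrand becomes 15/(r^2 + 1), so

    ∬_D (15/(x^2 + y^2 + 1)) dA = ∫_{0}^{2π} ∫_{3}^{5} (15/(r^2 + 1)) · r dr dθ.

Inner integral (in r): ∫_{3}^{5} (15/(r^2 + 1)) · r dr = log(62748517sqrt(65)/390625).

Outer integral (in θ): ∫_{0}^{2π} (log(62748517sqrt(65)/390625)) dθ = log((62748517sqrt(65)/390625)^(2π)).

Therefore ∬_D (15/(x^2 + y^2 + 1)) dA = log((62748517sqrt(65)/390625)^(2π)).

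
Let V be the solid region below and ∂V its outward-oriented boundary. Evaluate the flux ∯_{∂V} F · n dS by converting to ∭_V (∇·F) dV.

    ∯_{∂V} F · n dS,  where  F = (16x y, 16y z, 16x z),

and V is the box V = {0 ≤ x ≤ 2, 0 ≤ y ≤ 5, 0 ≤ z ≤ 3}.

By the divergence theorem,

    ∯_{∂V} F · n dS = ∭_V (∇ · F) dV.

Compute the divergence:
    ∇ · F = ∂F_x/∂x + ∂F_y/∂y + ∂F_z/∂z = 16y + 16z + 16x = 16x + 16y + 16z.

V is a rectangular box, so dV = dx dy dz with 0 ≤ x ≤ 2, 0 ≤ y ≤ 5, 0 ≤ z ≤ 3.

Integrate (16x + 16y + 16z) over V as an iterated integral:

    ∭_V (∇·F) dV = ∫_0^{2} ∫_0^{5} ∫_0^{3} (16x + 16y + 16z) dz dy dx.

Inner (z from 0 to 3): 48x + 48y + 72.
Middle (y from 0 to 5): 240x + 960.
Outer (x from 0 to 2): 2400.

Therefore ∯_{∂V} F · n dS = 2400.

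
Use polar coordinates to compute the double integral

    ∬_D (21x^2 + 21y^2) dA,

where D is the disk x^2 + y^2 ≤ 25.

The region D is 0 ≤ r ≤ 5, 0 ≤ θ ≤ 2π in polar coordinates, where x = r cos(θ), y = r sin(θ), and dA = r dr dθ.

Under the substitution, the integrand becomes 21r^2, so

    ∬_D (21x^2 + 21y^2) dA = ∫_{0}^{2π} ∫_{0}^{5} (21r^2) · r dr dθ.

Inner integral (in r): ∫_{0}^{5} (21r^2) · r dr = 13125/4.

Outer integral (in θ): ∫_{0}^{2π} (13125/4) dθ = 13125π/2.

Therefore ∬_D (21x^2 + 21y^2) dA = 13125π/2.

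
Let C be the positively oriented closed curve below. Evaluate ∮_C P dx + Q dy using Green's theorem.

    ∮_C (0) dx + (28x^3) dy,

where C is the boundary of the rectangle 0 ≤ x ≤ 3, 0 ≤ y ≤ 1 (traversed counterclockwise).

Green's theorem converts the closed line integral into a double integral over the enclosed region D:

    ∮_C P dx + Q dy = ∬_D (∂Q/∂x - ∂P/∂y) dA.

Here P = 0, Q = 28x^3, so

    ∂Q/∂x = 84x^2,    ∂P/∂y = 0,
    ∂Q/∂x - ∂P/∂y = 84x^2.

D is the region 0 ≤ x ≤ 3, 0 ≤ y ≤ 1. Evaluating the double integral:

    ∬_D (84x^2) dA = ∫_0^{3} ∫_0^{1} (84x^2) dy dx.

Inner (y from 0 to 1): 84x^2.
Outer (x from 0 to 3): 756.

Therefore ∮_C P dx + Q dy = 756.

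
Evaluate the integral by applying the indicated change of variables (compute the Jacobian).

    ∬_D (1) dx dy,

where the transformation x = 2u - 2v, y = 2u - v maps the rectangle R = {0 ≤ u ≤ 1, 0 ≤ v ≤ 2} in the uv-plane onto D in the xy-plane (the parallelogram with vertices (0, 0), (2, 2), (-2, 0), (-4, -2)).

Compute the Jacobian determinant of (x, y) with respect to (u, v):

    ∂(x,y)/∂(u,v) = | 2  -2 | = (2)(-1) - (-2)(2) = 2.
                   | 2  -1 |

Its absolute value is |J| = 2 (the area scaling factor).

Substituting x = 2u - 2v, y = 2u - v into the integrand,

    1 → 1,

so the integral becomes

    ∬_R (1) · |J| du dv = ∫_0^1 ∫_0^2 (2) dv du.

Inner (v): 4.
Outer (u): 4.

Therefore ∬_D (1) dx dy = 4.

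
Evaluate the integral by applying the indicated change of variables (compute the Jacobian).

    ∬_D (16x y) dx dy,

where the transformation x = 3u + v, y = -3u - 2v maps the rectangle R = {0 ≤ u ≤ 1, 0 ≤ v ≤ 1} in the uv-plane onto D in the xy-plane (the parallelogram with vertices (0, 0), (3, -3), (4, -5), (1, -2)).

Compute the Jacobian determinant of (x, y) with respect to (u, v):

    ∂(x,y)/∂(u,v) = | 3  1 | = (3)(-2) - (1)(-3) = -3.
                   | -3  -2 |

Its absolute value is |J| = 3 (the area scaling factor).

Substituting x = 3u + v, y = -3u - 2v into the integrand,

    16x y → -144u^2 - 144u v - 32v^2,

so the integral becomes

    ∬_R (-144u^2 - 144u v - 32v^2) · |J| du dv = ∫_0^1 ∫_0^1 (-432u^2 - 432u v - 96v^2) dv du.

Inner (v): -432u^2 - 216u - 32.
Outer (u): -284.

Therefore ∬_D (16x y) dx dy = -284.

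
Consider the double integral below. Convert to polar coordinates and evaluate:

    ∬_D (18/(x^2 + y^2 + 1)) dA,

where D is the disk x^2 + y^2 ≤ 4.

The region D is 0 ≤ r ≤ 2, 0 ≤ θ ≤ 2π in polar coordinates, where x = r cos(θ), y = r sin(θ), and dA = r dr dθ.

Under the substitution, the integrand becomes 18/(r^2 + 1), so

    ∬_D (18/(x^2 + y^2 + 1)) dA = ∫_{0}^{2π} ∫_{0}^{2} (18/(r^2 + 1)) · r dr dθ.

Inner integral (in r): ∫_{0}^{2} (18/(r^2 + 1)) · r dr = log(1953125).

Outer integral (in θ): ∫_{0}^{2π} (log(1953125)) dθ = 18π log(5).

Therefore ∬_D (18/(x^2 + y^2 + 1)) dA = 18π log(5).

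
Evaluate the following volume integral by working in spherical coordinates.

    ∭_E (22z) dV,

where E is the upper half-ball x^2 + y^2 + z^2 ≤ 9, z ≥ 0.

In spherical coordinates, x = ρ sin(φ) cos(θ), y = ρ sin(φ) sin(θ), z = ρ cos(φ), and dV = ρ^2 sin(φ) dρ dφ dθ.

The integrand becomes 22ρ cos(φ), so

    ∭_E (22z) dV = ∫_{0}^{2π} ∫_{0}^{π/2} ∫_{0}^{3} (22ρ cos(φ)) · ρ^2 sin(φ) dρ dφ dθ.

Inner (ρ): 891sin(2φ)/4.
Middle (φ): 891/4.
Outer (θ): 891π/2.

Therefore the triple integral equals 891π/2.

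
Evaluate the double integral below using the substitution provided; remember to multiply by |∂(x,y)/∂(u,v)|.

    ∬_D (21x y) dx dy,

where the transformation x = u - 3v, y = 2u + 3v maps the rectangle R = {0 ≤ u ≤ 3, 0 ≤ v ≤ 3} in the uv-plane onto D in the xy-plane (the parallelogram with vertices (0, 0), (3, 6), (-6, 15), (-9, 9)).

Compute the Jacobian determinant of (x, y) with respect to (u, v):

    ∂(x,y)/∂(u,v) = | 1  -3 | = (1)(3) - (-3)(2) = 9.
                   | 2  3 |

Its absolute value is |J| = 9 (the area scaling factor).

Substituting x = u - 3v, y = 2u + 3v into the integrand,

    21x y → 42u^2 - 63u v - 189v^2,

so the integral becomes

    ∬_R (42u^2 - 63u v - 189v^2) · |J| du dv = ∫_0^3 ∫_0^3 (378u^2 - 567u v - 1701v^2) dv du.

Inner (v): 1134u^2 - 5103u/2 - 15309.
Outer (u): -188811/4.

Therefore ∬_D (21x y) dx dy = -188811/4.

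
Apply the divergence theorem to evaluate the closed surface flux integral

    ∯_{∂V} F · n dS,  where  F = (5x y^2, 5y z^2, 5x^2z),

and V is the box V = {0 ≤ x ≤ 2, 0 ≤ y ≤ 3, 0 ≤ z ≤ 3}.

By the divergence theorem,

    ∯_{∂V} F · n dS = ∭_V (∇ · F) dV.

Compute the divergence:
    ∇ · F = ∂F_x/∂x + ∂F_y/∂y + ∂F_z/∂z = 5y^2 + 5z^2 + 5x^2 = 5x^2 + 5y^2 + 5z^2.

V is a rectangular box, so dV = dx dy dz with 0 ≤ x ≤ 2, 0 ≤ y ≤ 3, 0 ≤ z ≤ 3.

Integrate (5x^2 + 5y^2 + 5z^2) over V as an iterated integral:

    ∭_V (∇·F) dV = ∫_0^{2} ∫_0^{3} ∫_0^{3} (5x^2 + 5y^2 + 5z^2) dz dy dx.

Inner (z from 0 to 3): 15x^2 + 15y^2 + 45.
Middle (y from 0 to 3): 45x^2 + 270.
Outer (x from 0 to 2): 660.

Therefore ∯_{∂V} F · n dS = 660.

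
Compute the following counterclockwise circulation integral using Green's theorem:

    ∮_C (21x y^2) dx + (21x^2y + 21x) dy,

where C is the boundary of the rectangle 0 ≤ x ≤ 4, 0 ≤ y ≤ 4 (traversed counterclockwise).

Green's theorem converts the closed line integral into a double integral over the enclosed region D:

    ∮_C P dx + Q dy = ∬_D (∂Q/∂x - ∂P/∂y) dA.

Here P = 21x y^2, Q = 21x^2y + 21x, so

    ∂Q/∂x = 42x y + 21,    ∂P/∂y = 42x y,
    ∂Q/∂x - ∂P/∂y = 21.

D is the region 0 ≤ x ≤ 4, 0 ≤ y ≤ 4. Evaluating the double integral:

    ∬_D (21) dA = ∫_0^{4} ∫_0^{4} (21) dy dx.

Inner (y from 0 to 4): 84.
Outer (x from 0 to 4): 336.

Therefore ∮_C P dx + Q dy = 336.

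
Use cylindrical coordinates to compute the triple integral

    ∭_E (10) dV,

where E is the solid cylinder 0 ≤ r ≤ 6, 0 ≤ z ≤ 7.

In cylindrical coordinates, x = r cos(θ), y = r sin(θ), z = z, and dV = r dr dθ dz.

The integrand becomes 10, so

    ∭_E (10) dV = ∫_{0}^{2π} ∫_{0}^{6} ∫_{0}^{7} (10) · r dz dr dθ.

Inner (z): 70r.
Middle (r from 0 to 6): 1260.
Outer (θ): 2520π.

Therefore the triple integral equals 2520π.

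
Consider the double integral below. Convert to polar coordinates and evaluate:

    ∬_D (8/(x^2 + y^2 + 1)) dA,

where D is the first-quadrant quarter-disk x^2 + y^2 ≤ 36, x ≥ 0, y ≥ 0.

The region D is 0 ≤ r ≤ 6, 0 ≤ θ ≤ π/2 in polar coordinates, where x = r cos(θ), y = r sin(θ), and dA = r dr dθ.

Under the substitution, the integrand becomes 8/(r^2 + 1), so

    ∬_D (8/(x^2 + y^2 + 1)) dA = ∫_{0}^{π/2} ∫_{0}^{6} (8/(r^2 + 1)) · r dr dθ.

Inner integral (in r): ∫_{0}^{6} (8/(r^2 + 1)) · r dr = log(1874161).

Outer integral (in θ): ∫_{0}^{π/2} (log(1874161)) dθ = 2π log(37).

Therefore ∬_D (8/(x^2 + y^2 + 1)) dA = 2π log(37).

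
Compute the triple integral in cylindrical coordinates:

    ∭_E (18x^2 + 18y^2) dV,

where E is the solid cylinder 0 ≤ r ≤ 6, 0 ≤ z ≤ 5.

In cylindrical coordinates, x = r cos(θ), y = r sin(θ), z = z, and dV = r dr dθ dz.

The integrand becomes 18r^2, so

    ∭_E (18x^2 + 18y^2) dV = ∫_{0}^{2π} ∫_{0}^{6} ∫_{0}^{5} (18r^2) · r dz dr dθ.

Inner (z): 90r^3.
Middle (r from 0 to 6): 29160.
Outer (θ): 58320π.

Therefore the triple integral equals 58320π.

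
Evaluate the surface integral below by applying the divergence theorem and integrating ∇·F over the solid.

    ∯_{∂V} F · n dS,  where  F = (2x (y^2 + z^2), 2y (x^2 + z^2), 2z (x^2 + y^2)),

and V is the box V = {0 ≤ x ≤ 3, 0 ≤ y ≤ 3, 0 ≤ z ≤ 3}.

By the divergence theorem,

    ∯_{∂V} F · n dS = ∭_V (∇ · F) dV.

Compute the divergence:
    ∇ · F = ∂F_x/∂x + ∂F_y/∂y + ∂F_z/∂z = 2y^2 + 2z^2 + 2x^2 + 2z^2 + 2x^2 + 2y^2 = 4x^2 + 4y^2 + 4z^2.

V is a rectangular box, so dV = dx dy dz with 0 ≤ x ≤ 3, 0 ≤ y ≤ 3, 0 ≤ z ≤ 3.

Integrate (4x^2 + 4y^2 + 4z^2) over V as an iterated integral:

    ∭_V (∇·F) dV = ∫_0^{3} ∫_0^{3} ∫_0^{3} (4x^2 + 4y^2 + 4z^2) dz dy dx.

Inner (z from 0 to 3): 12x^2 + 12y^2 + 36.
Middle (y from 0 to 3): 36x^2 + 216.
Outer (x from 0 to 3): 972.

Therefore ∯_{∂V} F · n dS = 972.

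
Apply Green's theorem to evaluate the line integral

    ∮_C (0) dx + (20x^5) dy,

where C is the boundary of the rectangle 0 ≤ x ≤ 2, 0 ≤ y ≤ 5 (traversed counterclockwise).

Green's theorem converts the closed line integral into a double integral over the enclosed region D:

    ∮_C P dx + Q dy = ∬_D (∂Q/∂x - ∂P/∂y) dA.

Here P = 0, Q = 20x^5, so

    ∂Q/∂x = 100x^4,    ∂P/∂y = 0,
    ∂Q/∂x - ∂P/∂y = 100x^4.

D is the region 0 ≤ x ≤ 2, 0 ≤ y ≤ 5. Evaluating the double integral:

    ∬_D (100x^4) dA = ∫_0^{2} ∫_0^{5} (100x^4) dy dx.

Inner (y from 0 to 5): 500x^4.
Outer (x from 0 to 2): 3200.

Therefore ∮_C P dx + Q dy = 3200.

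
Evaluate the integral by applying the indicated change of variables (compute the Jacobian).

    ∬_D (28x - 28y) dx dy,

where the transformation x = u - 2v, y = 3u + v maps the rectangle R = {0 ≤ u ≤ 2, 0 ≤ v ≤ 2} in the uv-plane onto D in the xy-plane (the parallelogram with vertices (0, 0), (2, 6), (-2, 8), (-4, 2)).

Compute the Jacobian determinant of (x, y) with respect to (u, v):

    ∂(x,y)/∂(u,v) = | 1  -2 | = (1)(1) - (-2)(3) = 7.
                   | 3  1 |

Its absolute value is |J| = 7 (the area scaling factor).

Substituting x = u - 2v, y = 3u + v into the integrand,

    28x - 28y → -56u - 84v,

so the integral becomes

    ∬_R (-56u - 84v) · |J| du dv = ∫_0^2 ∫_0^2 (-392u - 588v) dv du.

Inner (v): -784u - 1176.
Outer (u): -3920.

Therefore ∬_D (28x - 28y) dx dy = -3920.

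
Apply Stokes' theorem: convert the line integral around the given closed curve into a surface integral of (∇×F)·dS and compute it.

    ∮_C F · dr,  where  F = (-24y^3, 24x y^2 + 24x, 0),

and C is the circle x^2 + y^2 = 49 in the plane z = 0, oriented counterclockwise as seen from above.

Let S be the flat disk x^2 + y^2 ≤ 49 in the plane z = 0, with upward unit normal n̂ = ẑ. By Stokes' theorem,

    ∮_C F · dr = ∬_S (∇ × F) · n̂ dS = ∬_D (curl F)_z dA,

where D is the disk x^2 + y^2 ≤ 49.

Compute the curl of F = (-24y^3, 24x y^2 + 24x, 0):
    (∇ × F)_x = ∂F_z/∂y - ∂F_y/∂z = 0,
    (∇ × F)_y = ∂F_x/∂z - ∂F_z/∂x = 0,
    (∇ × F)_z = ∂F_y/∂x - ∂F_x/∂y = 96y^2 + 24.

On z = 0, (curl F)_z = 96y^2 + 24.

Convert to polar (x = r cos θ, y = r sin θ, dA = r dr dθ); the integrand becomes 96r^2sin(θ)^2 + 24, so

    ∬_D (curl F)_z dA = ∫_0^{2π} ∫_0^{7} (96r^2sin(θ)^2 + 24) · r dr dθ.

Inner (r from 0 to 7): 57624sin(θ)^2 + 588.
Outer (θ from 0 to 2π): 58800π.

Therefore ∮_C F · dr = 58800π.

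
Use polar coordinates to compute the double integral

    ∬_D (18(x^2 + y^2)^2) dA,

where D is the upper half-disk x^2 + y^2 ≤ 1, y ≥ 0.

The region D is 0 ≤ r ≤ 1, 0 ≤ θ ≤ π in polar coordinates, where x = r cos(θ), y = r sin(θ), and dA = r dr dθ.

Under the substitution, the integrand becomes 18r^4, so

    ∬_D (18(x^2 + y^2)^2) dA = ∫_{0}^{π} ∫_{0}^{1} (18r^4) · r dr dθ.

Inner integral (in r): ∫_{0}^{1} (18r^4) · r dr = 3.

Outer integral (in θ): ∫_{0}^{π} (3) dθ = 3π.

Therefore ∬_D (18(x^2 + y^2)^2) dA = 3π.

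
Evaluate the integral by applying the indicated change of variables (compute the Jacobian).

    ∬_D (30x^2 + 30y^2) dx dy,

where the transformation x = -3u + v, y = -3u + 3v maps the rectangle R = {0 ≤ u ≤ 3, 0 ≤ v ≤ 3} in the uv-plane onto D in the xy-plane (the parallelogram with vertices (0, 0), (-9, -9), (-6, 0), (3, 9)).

Compute the Jacobian determinant of (x, y) with respect to (u, v):

    ∂(x,y)/∂(u,v) = | -3  1 | = (-3)(3) - (1)(-3) = -6.
                   | -3  3 |

Its absolute value is |J| = 6 (the area scaling factor).

Substituting x = -3u + v, y = -3u + 3v into the integrand,

    30x^2 + 30y^2 → 540u^2 - 720u v + 300v^2,

so the integral becomes

    ∬_R (540u^2 - 720u v + 300v^2) · |J| du dv = ∫_0^3 ∫_0^3 (3240u^2 - 4320u v + 1800v^2) dv du.

Inner (v): 9720u^2 - 19440u + 16200.
Outer (u): 48600.

Therefore ∬_D (30x^2 + 30y^2) dx dy = 48600.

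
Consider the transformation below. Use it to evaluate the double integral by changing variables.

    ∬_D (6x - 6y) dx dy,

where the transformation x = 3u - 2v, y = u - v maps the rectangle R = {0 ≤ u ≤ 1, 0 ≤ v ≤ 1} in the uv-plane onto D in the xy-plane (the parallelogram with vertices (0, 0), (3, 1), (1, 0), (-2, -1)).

Compute the Jacobian determinant of (x, y) with respect to (u, v):

    ∂(x,y)/∂(u,v) = | 3  -2 | = (3)(-1) - (-2)(1) = -1.
                   | 1  -1 |

Its absolute value is |J| = 1 (the area scaling factor).

Substituting x = 3u - 2v, y = u - v into the integrand,

    6x - 6y → 12u - 6v,

so the integral becomes

    ∬_R (12u - 6v) · |J| du dv = ∫_0^1 ∫_0^1 (12u - 6v) dv du.

Inner (v): 12u - 3.
Outer (u): 3.

Therefore ∬_D (6x - 6y) dx dy = 3.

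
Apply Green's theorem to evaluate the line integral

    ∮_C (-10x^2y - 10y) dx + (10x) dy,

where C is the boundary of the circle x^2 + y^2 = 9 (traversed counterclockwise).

Green's theorem converts the closed line integral into a double integral over the enclosed region D:

    ∮_C P dx + Q dy = ∬_D (∂Q/∂x - ∂P/∂y) dA.

Here P = -10x^2y - 10y, Q = 10x, so

    ∂Q/∂x = 10,    ∂P/∂y = -10x^2 - 10,
    ∂Q/∂x - ∂P/∂y = 10x^2 + 20.

D is the region x^2 + y^2 ≤ 9. Evaluating the double integral:

In polar coordinates (x = r cos θ, y = r sin θ, dA = r dr dθ) the integrand becomes 10r^2cos(θ)^2 + 20, so

    ∬_D (10x^2 + 20) dA = ∫_0^{2π} ∫_0^{3} (10r^2cos(θ)^2 + 20) · r dr dθ.

Inner (r from 0 to 3): 405cos(θ)^2/2 + 90.
Outer (θ from 0 to 2π): 765π/2.

Therefore ∮_C P dx + Q dy = 765π/2.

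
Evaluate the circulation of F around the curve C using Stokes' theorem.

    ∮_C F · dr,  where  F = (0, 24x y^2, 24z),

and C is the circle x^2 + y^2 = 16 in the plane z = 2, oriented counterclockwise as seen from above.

Let S be the flat disk x^2 + y^2 ≤ 16 in the plane z = 2, with upward unit normal n̂ = ẑ. By Stokes' theorem,

    ∮_C F · dr = ∬_S (∇ × F) · n̂ dS = ∬_D (curl F)_z dA,

where D is the disk x^2 + y^2 ≤ 16.

Compute the curl of F = (0, 24x y^2, 24z):
    (∇ × F)_x = ∂F_z/∂y - ∂F_y/∂z = 0,
    (∇ × F)_y = ∂F_x/∂z - ∂F_z/∂x = 0,
    (∇ × F)_z = ∂F_y/∂x - ∂F_x/∂y = 24y^2.

On z = 2, (curl F)_z = 24y^2.

Convert to polar (x = r cos θ, y = r sin θ, dA = r dr dθ); the integrand becomes 24r^2sin(θ)^2, so

    ∬_D (curl F)_z dA = ∫_0^{2π} ∫_0^{4} (24r^2sin(θ)^2) · r dr dθ.

Inner (r from 0 to 4): 1536sin(θ)^2.
Outer (θ from 0 to 2π): 1536π.

Therefore ∮_C F · dr = 1536π.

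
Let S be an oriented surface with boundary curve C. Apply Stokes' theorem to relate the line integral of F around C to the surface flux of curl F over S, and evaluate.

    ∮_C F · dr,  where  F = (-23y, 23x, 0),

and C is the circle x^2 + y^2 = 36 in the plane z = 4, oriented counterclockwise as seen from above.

Let S be the flat disk x^2 + y^2 ≤ 36 in the plane z = 4, with upward unit normal n̂ = ẑ. By Stokes' theorem,

    ∮_C F · dr = ∬_S (∇ × F) · n̂ dS = ∬_D (curl F)_z dA,

where D is the disk x^2 + y^2 ≤ 36.

Compute the curl of F = (-23y, 23x, 0):
    (∇ × F)_x = ∂F_z/∂y - ∂F_y/∂z = 0,
    (∇ × F)_y = ∂F_x/∂z - ∂F_z/∂x = 0,
    (∇ × F)_z = ∂F_y/∂x - ∂F_x/∂y = 46.

On z = 4, (curl F)_z = 46.

Convert to polar (x = r cos θ, y = r sin θ, dA = r dr dθ); the integrand becomes 46, so

    ∬_D (curl F)_z dA = ∫_0^{2π} ∫_0^{6} (46) · r dr dθ.

Inner (r from 0 to 6): 828.
Outer (θ from 0 to 2π): 1656π.

Therefore ∮_C F · dr = 1656π.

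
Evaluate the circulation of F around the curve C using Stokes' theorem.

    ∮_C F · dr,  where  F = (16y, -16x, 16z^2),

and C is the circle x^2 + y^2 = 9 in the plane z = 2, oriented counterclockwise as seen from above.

Let S be the flat disk x^2 + y^2 ≤ 9 in the plane z = 2, with upward unit normal n̂ = ẑ. By Stokes' theorem,

    ∮_C F · dr = ∬_S (∇ × F) · n̂ dS = ∬_D (curl F)_z dA,

where D is the disk x^2 + y^2 ≤ 9.

Compute the curl of F = (16y, -16x, 16z^2):
    (∇ × F)_x = ∂F_z/∂y - ∂F_y/∂z = 0,
    (∇ × F)_y = ∂F_x/∂z - ∂F_z/∂x = 0,
    (∇ × F)_z = ∂F_y/∂x - ∂F_x/∂y = -32.

On z = 2, (curl F)_z = -32.

Convert to polar (x = r cos θ, y = r sin θ, dA = r dr dθ); the integrand becomes -32, so

    ∬_D (curl F)_z dA = ∫_0^{2π} ∫_0^{3} (-32) · r dr dθ.

Inner (r from 0 to 3): -144.
Outer (θ from 0 to 2π): -288π.

Therefore ∮_C F · dr = -288π.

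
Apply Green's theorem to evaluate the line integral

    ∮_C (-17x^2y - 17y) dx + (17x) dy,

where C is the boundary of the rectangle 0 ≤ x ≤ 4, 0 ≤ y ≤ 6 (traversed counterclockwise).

Green's theorem converts the closed line integral into a double integral over the enclosed region D:

    ∮_C P dx + Q dy = ∬_D (∂Q/∂x - ∂P/∂y) dA.

Here P = -17x^2y - 17y, Q = 17x, so

    ∂Q/∂x = 17,    ∂P/∂y = -17x^2 - 17,
    ∂Q/∂x - ∂P/∂y = 17x^2 + 34.

D is the region 0 ≤ x ≤ 4, 0 ≤ y ≤ 6. Evaluating the double integral:

    ∬_D (17x^2 + 34) dA = ∫_0^{4} ∫_0^{6} (17x^2 + 34) dy dx.

Inner (y from 0 to 6): 102x^2 + 204.
Outer (x from 0 to 4): 2992.

Therefore ∮_C P dx + Q dy = 2992.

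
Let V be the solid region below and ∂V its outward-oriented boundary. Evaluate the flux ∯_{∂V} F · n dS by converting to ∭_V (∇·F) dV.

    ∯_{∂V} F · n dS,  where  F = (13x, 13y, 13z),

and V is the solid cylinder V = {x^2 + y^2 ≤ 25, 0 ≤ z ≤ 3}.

By the divergence theorem,

    ∯_{∂V} F · n dS = ∭_V (∇ · F) dV.

Compute the divergence:
    ∇ · F = ∂F_x/∂x + ∂F_y/∂y + ∂F_z/∂z = 13 + 13 + 13 = 39.

In cylindrical coordinates, x = r cos(θ), y = r sin(θ), z = z, dV = r dr dθ dz, with 0 ≤ r ≤ 5, 0 ≤ θ ≤ 2π, 0 ≤ z ≤ 3.

The integrand, after substitution and multiplying by the volume element, becomes (39) · r, so

    ∭_V (∇·F) dV = ∫_0^{2π} ∫_0^{5} ∫_0^{3} (39) · r dz dr dθ.

Inner (z from 0 to 3): 117r.
Middle (r from 0 to 5): 2925/2.
Outer (θ from 0 to 2π): 2925π.

Therefore ∯_{∂V} F · n dS = 2925π.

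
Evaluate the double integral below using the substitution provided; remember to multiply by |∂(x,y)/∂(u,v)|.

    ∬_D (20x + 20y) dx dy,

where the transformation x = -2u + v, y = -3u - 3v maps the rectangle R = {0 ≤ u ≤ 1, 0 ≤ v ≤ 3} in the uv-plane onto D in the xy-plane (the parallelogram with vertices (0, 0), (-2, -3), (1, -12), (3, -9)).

Compute the Jacobian determinant of (x, y) with respect to (u, v):

    ∂(x,y)/∂(u,v) = | -2  1 | = (-2)(-3) - (1)(-3) = 9.
                   | -3  -3 |

Its absolute value is |J| = 9 (the area scaling factor).

Substituting x = -2u + v, y = -3u - 3v into the integrand,

    20x + 20y → -100u - 40v,

so the integral becomes

    ∬_R (-100u - 40v) · |J| du dv = ∫_0^1 ∫_0^3 (-900u - 360v) dv du.

Inner (v): -2700u - 1620.
Outer (u): -2970.

Therefore ∬_D (20x + 20y) dx dy = -2970.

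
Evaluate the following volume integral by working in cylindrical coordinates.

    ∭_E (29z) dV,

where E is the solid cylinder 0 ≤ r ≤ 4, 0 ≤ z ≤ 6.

In cylindrical coordinates, x = r cos(θ), y = r sin(θ), z = z, and dV = r dr dθ dz.

The integrand becomes 29z, so

    ∭_E (29z) dV = ∫_{0}^{2π} ∫_{0}^{4} ∫_{0}^{6} (29z) · r dz dr dθ.

Inner (z): 522r.
Middle (r from 0 to 4): 4176.
Outer (θ): 8352π.

Therefore the triple integral equals 8352π.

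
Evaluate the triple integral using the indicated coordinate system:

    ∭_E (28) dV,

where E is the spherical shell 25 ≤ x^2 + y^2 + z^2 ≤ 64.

In spherical coordinates, x = ρ sin(φ) cos(θ), y = ρ sin(φ) sin(θ), z = ρ cos(φ), and dV = ρ^2 sin(φ) dρ dφ dθ.

The integrand becomes 28, so

    ∭_E (28) dV = ∫_{0}^{2π} ∫_{0}^{π} ∫_{5}^{8} (28) · ρ^2 sin(φ) dρ dφ dθ.

Inner (ρ): 3612sin(φ).
Middle (φ): 7224.
Outer (θ): 14448π.

Therefore the triple integral equals 14448π.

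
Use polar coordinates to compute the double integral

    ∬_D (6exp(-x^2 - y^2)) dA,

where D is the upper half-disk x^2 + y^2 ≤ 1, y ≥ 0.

The region D is 0 ≤ r ≤ 1, 0 ≤ θ ≤ π in polar coordinates, where x = r cos(θ), y = r sin(θ), and dA = r dr dθ.

Under the substitution, the integrand becomes 6exp(-r^2), so

    ∬_D (6exp(-x^2 - y^2)) dA = ∫_{0}^{π} ∫_{0}^{1} (6exp(-r^2)) · r dr dθ.

Inner integral (in r): ∫_{0}^{1} (6exp(-r^2)) · r dr = 3 - 3exp(-1).

Outer integral (in θ): ∫_{0}^{π} (3 - 3exp(-1)) dθ = -3π exp(-1) + 3π.

Therefore ∬_D (6exp(-x^2 - y^2)) dA = -3π exp(-1) + 3π.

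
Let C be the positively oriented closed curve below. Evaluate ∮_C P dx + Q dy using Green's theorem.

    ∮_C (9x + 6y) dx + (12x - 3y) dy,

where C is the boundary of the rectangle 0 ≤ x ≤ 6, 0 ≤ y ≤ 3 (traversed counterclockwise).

Green's theorem converts the closed line integral into a double integral over the enclosed region D:

    ∮_C P dx + Q dy = ∬_D (∂Q/∂x - ∂P/∂y) dA.

Here P = 9x + 6y, Q = 12x - 3y, so

    ∂Q/∂x = 12,    ∂P/∂y = 6,
    ∂Q/∂x - ∂P/∂y = 6.

D is the region 0 ≤ x ≤ 6, 0 ≤ y ≤ 3. Evaluating the double integral:

    ∬_D (6) dA = ∫_0^{6} ∫_0^{3} (6) dy dx.

Inner (y from 0 to 3): 18.
Outer (x from 0 to 6): 108.

Therefore ∮_C P dx + Q dy = 108.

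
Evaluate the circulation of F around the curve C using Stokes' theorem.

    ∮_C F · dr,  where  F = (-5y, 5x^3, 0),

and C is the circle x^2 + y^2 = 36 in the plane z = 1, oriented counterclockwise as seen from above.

Let S be the flat disk x^2 + y^2 ≤ 36 in the plane z = 1, with upward unit normal n̂ = ẑ. By Stokes' theorem,

    ∮_C F · dr = ∬_S (∇ × F) · n̂ dS = ∬_D (curl F)_z dA,

where D is the disk x^2 + y^2 ≤ 36.

Compute the curl of F = (-5y, 5x^3, 0):
    (∇ × F)_x = ∂F_z/∂y - ∂F_y/∂z = 0,
    (∇ × F)_y = ∂F_x/∂z - ∂F_z/∂x = 0,
    (∇ × F)_z = ∂F_y/∂x - ∂F_x/∂y = 15x^2 + 5.

On z = 1, (curl F)_z = 15x^2 + 5.

Convert to polar (x = r cos θ, y = r sin θ, dA = r dr dθ); the integrand becomes 15r^2cos(θ)^2 + 5, so

    ∬_D (curl F)_z dA = ∫_0^{2π} ∫_0^{6} (15r^2cos(θ)^2 + 5) · r dr dθ.

Inner (r from 0 to 6): 4860cos(θ)^2 + 90.
Outer (θ from 0 to 2π): 5040π.

Therefore ∮_C F · dr = 5040π.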